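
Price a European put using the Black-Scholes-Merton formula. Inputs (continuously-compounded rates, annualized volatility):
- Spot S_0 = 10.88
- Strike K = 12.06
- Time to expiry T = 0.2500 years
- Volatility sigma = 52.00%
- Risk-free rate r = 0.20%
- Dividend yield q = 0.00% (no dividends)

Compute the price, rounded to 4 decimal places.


d1 = (ln(S/K) + (r - q + 0.5*sigma^2) * T) / (sigma * sqrt(T)) = -0.26410750
d2 = d1 - sigma * sqrt(T) = -0.52410750
exp(-rT) = 0.99950012; exp(-qT) = 1.00000000
P = K * exp(-rT) * N(-d2) - S_0 * exp(-qT) * N(-d1)
N(-d1) = 0.60415146; N(-d2) = 0.69989811
P = 12.0600 * 0.99950012 * 0.69989811 - 10.8800 * 1.00000000 * 0.60415146 = 1.8634

Answer: Price = 1.8634


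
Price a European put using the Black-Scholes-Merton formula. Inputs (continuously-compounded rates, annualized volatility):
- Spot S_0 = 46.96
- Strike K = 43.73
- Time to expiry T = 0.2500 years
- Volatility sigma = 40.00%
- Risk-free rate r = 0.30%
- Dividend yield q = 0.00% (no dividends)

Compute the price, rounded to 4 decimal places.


d1 = (ln(S/K) + (r - q + 0.5*sigma^2) * T) / (sigma * sqrt(T)) = 0.46005905
d2 = d1 - sigma * sqrt(T) = 0.26005905
exp(-rT) = 0.99925028; exp(-qT) = 1.00000000
P = K * exp(-rT) * N(-d2) - S_0 * exp(-qT) * N(-d1)
N(-d1) = 0.32273692; N(-d2) = 0.39740911
P = 43.7300 * 0.99925028 * 0.39740911 - 46.9600 * 1.00000000 * 0.32273692 = 2.2099

Answer: Price = 2.2099


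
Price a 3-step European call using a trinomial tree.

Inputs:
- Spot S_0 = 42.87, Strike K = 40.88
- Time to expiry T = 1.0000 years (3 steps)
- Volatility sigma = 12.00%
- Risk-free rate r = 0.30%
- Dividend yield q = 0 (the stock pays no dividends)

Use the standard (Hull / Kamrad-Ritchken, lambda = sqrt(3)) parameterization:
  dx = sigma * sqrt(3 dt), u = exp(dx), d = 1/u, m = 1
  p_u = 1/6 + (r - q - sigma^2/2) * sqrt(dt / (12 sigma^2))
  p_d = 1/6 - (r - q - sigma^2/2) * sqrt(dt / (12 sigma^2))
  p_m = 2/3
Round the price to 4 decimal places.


dt = T/N = 0.333333; dx = sigma*sqrt(3*dt) = 0.120000
u = exp(dx) = 1.127497; d = 1/u = 0.886920
p_u = 0.160833, p_m = 0.666667, p_d = 0.172500
Discount per step: exp(-r*dt) = 0.999000
Stock lattice S(k, j) with j the centered position index:
  k=0: S(0,+0) = 42.8700
  k=1: S(1,-1) = 38.0223; S(1,+0) = 42.8700; S(1,+1) = 48.3358
  k=2: S(2,-2) = 33.7227; S(2,-1) = 38.0223; S(2,+0) = 42.8700; S(2,+1) = 48.3358; S(2,+2) = 54.4985
  k=3: S(3,-3) = 29.9094; S(3,-2) = 33.7227; S(3,-1) = 38.0223; S(3,+0) = 42.8700; S(3,+1) = 48.3358; S(3,+2) = 54.4985; S(3,+3) = 61.4468
Terminal payoffs V(N, j) = max(S_T - K, 0):
  V(3,-3) = 0.000000; V(3,-2) = 0.000000; V(3,-1) = 0.000000; V(3,+0) = 1.990000; V(3,+1) = 7.455790; V(3,+2) = 13.618451; V(3,+3) = 20.566832
Backward induction: V(k, j) = exp(-r*dt) * [p_u * V(k+1, j+1) + p_m * V(k+1, j) + p_d * V(k+1, j-1)]
  V(2,-2) = exp(-r*dt) * [p_u*0.000000 + p_m*0.000000 + p_d*0.000000] = 0.000000
  V(2,-1) = exp(-r*dt) * [p_u*1.990000 + p_m*0.000000 + p_d*0.000000] = 0.319738
  V(2,+0) = exp(-r*dt) * [p_u*7.455790 + p_m*1.990000 + p_d*0.000000] = 2.523282
  V(2,+1) = exp(-r*dt) * [p_u*13.618451 + p_m*7.455790 + p_d*1.990000] = 7.496602
  V(2,+2) = exp(-r*dt) * [p_u*20.566832 + p_m*13.618451 + p_d*7.455790] = 13.659257
  V(1,-1) = exp(-r*dt) * [p_u*2.523282 + p_m*0.319738 + p_d*0.000000] = 0.618368
  V(1,+0) = exp(-r*dt) * [p_u*7.496602 + p_m*2.523282 + p_d*0.319738] = 2.940105
  V(1,+1) = exp(-r*dt) * [p_u*13.659257 + p_m*7.496602 + p_d*2.523282] = 7.622239
  V(0,+0) = exp(-r*dt) * [p_u*7.622239 + p_m*2.940105 + p_d*0.618368] = 3.289357

Answer: Price = V(0,0) = 3.2894


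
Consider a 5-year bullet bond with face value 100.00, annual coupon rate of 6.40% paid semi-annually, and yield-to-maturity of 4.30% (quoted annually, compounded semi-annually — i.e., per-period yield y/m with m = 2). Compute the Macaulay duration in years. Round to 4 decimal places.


Coupon per period c = face * coupon_rate / m = 3.200000
Periods per year m = 2; per-period yield y/m = 0.021500
Number of cashflows N = 10
Cashflows (t years, CF_t, discount factor 1/(1+y/m)^(m*t), PV):
  t = 0.5000: CF_t = 3.200000, DF = 0.978953, PV = 3.132648
  t = 1.0000: CF_t = 3.200000, DF = 0.958348, PV = 3.066714
  t = 1.5000: CF_t = 3.200000, DF = 0.938177, PV = 3.002167
  t = 2.0000: CF_t = 3.200000, DF = 0.918431, PV = 2.938979
  t = 2.5000: CF_t = 3.200000, DF = 0.899100, PV = 2.877121
  t = 3.0000: CF_t = 3.200000, DF = 0.880177, PV = 2.816565
  t = 3.5000: CF_t = 3.200000, DF = 0.861651, PV = 2.757283
  t = 4.0000: CF_t = 3.200000, DF = 0.843515, PV = 2.699249
  t = 4.5000: CF_t = 3.200000, DF = 0.825762, PV = 2.642437
  t = 5.0000: CF_t = 103.200000, DF = 0.808381, PV = 83.424956
Price P = sum_t PV_t = 109.358120
Macaulay numerator sum_t t * PV_t:
  t * PV_t at t = 0.5000: 1.566324
  t * PV_t at t = 1.0000: 3.066714
  t * PV_t at t = 1.5000: 4.503251
  t * PV_t at t = 2.0000: 5.877958
  t * PV_t at t = 2.5000: 7.192802
  t * PV_t at t = 3.0000: 8.449694
  t * PV_t at t = 3.5000: 9.650491
  t * PV_t at t = 4.0000: 10.796998
  t * PV_t at t = 4.5000: 11.890966
  t * PV_t at t = 5.0000: 417.124781
Macaulay duration D = (sum_t t * PV_t) / P = 480.119980 / 109.358120 = 4.390346

Answer: Macaulay duration = 4.3903 years


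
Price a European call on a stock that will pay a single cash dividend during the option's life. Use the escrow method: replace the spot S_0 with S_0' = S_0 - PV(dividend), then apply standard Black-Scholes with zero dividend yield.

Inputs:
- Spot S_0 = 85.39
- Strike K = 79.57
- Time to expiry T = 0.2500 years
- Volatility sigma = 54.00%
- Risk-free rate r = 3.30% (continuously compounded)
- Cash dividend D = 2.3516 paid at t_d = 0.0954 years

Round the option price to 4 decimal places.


Answer: Price = 10.9149

Derivation:
PV(D) = D * exp(-r * t_d) = 2.3516 * 0.99685675 = 2.34420833
S_0' = S_0 - PV(D) = 85.3900 - 2.34420833 = 83.04579167
d1 = (ln(S_0'/K) + (r + sigma^2/2)*T) / (sigma*sqrt(T)) = 0.32390750
d2 = d1 - sigma*sqrt(T) = 0.05390750
exp(-rT) = 0.99178394
N(d1) = 0.62699597; N(d2) = 0.52149557
C = S_0' * N(d1) - K * exp(-rT) * N(d2) = 83.04579167 * 0.62699597 - 79.5700 * 0.99178394 * 0.52149557 = 10.9149


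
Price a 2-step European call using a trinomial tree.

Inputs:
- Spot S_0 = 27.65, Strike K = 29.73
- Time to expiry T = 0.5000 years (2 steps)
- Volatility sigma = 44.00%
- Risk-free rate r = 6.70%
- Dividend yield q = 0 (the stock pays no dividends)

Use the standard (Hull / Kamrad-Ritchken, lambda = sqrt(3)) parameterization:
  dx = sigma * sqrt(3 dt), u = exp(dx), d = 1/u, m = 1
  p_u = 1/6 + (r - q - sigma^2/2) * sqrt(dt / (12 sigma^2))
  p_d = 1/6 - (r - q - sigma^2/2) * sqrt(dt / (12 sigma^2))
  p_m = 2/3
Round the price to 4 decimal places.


dt = T/N = 0.250000; dx = sigma*sqrt(3*dt) = 0.381051
u = exp(dx) = 1.463823; d = 1/u = 0.683143
p_u = 0.156891, p_m = 0.666667, p_d = 0.176442
Discount per step: exp(-r*dt) = 0.983390
Stock lattice S(k, j) with j the centered position index:
  k=0: S(0,+0) = 27.6500
  k=1: S(1,-1) = 18.8889; S(1,+0) = 27.6500; S(1,+1) = 40.4747
  k=2: S(2,-2) = 12.9038; S(2,-1) = 18.8889; S(2,+0) = 27.6500; S(2,+1) = 40.4747; S(2,+2) = 59.2478
Terminal payoffs V(N, j) = max(S_T - K, 0):
  V(2,-2) = 0.000000; V(2,-1) = 0.000000; V(2,+0) = 0.000000; V(2,+1) = 10.744693; V(2,+2) = 29.517767
Backward induction: V(k, j) = exp(-r*dt) * [p_u * V(k+1, j+1) + p_m * V(k+1, j) + p_d * V(k+1, j-1)]
  V(1,-1) = exp(-r*dt) * [p_u*0.000000 + p_m*0.000000 + p_d*0.000000] = 0.000000
  V(1,+0) = exp(-r*dt) * [p_u*10.744693 + p_m*0.000000 + p_d*0.000000] = 1.657745
  V(1,+1) = exp(-r*dt) * [p_u*29.517767 + p_m*10.744693 + p_d*0.000000] = 11.598295
  V(0,+0) = exp(-r*dt) * [p_u*11.598295 + p_m*1.657745 + p_d*0.000000] = 2.876250

Answer: Price = V(0,0) = 2.8762


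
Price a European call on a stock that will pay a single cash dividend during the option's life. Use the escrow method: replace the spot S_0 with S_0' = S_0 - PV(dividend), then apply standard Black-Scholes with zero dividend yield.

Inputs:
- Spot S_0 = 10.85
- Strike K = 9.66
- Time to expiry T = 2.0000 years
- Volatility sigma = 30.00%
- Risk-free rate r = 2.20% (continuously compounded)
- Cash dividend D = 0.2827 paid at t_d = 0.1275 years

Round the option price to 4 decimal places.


PV(D) = D * exp(-r * t_d) = 0.2827 * 0.99719893 = 0.28190814
S_0' = S_0 - PV(D) = 10.8500 - 0.28190814 = 10.56809186
d1 = (ln(S_0'/K) + (r + sigma^2/2)*T) / (sigma*sqrt(T)) = 0.52760917
d2 = d1 - sigma*sqrt(T) = 0.10334510
exp(-rT) = 0.95695396
N(d1) = 0.70111469; N(d2) = 0.54115546
C = S_0' * N(d1) - K * exp(-rT) * N(d2) = 10.56809186 * 0.70111469 - 9.6600 * 0.95695396 * 0.54115546 = 2.4069

Answer: Price = 2.4069


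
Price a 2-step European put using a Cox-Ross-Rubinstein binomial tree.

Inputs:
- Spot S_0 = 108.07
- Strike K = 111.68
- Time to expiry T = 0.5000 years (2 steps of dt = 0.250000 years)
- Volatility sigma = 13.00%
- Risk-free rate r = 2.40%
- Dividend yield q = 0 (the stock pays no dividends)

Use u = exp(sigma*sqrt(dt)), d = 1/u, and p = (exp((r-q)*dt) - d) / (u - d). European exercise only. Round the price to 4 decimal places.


dt = T/N = 0.250000
u = exp(sigma*sqrt(dt)) = 1.067159; d = 1/u = 0.937067
p = (exp((r-q)*dt) - d) / (u - d) = 0.530016
Discount per step: exp(-r*dt) = 0.994018
Stock lattice S(k, i) with i counting down-moves:
  k=0: S(0,0) = 108.0700
  k=1: S(1,0) = 115.3279; S(1,1) = 101.2689
  k=2: S(2,0) = 123.0732; S(2,1) = 108.0700; S(2,2) = 94.8958
Terminal payoffs V(N, i) = max(K - S_T, 0):
  V(2,0) = 0.000000; V(2,1) = 3.610000; V(2,2) = 16.784227
Backward induction: V(k, i) = exp(-r*dt) * [p * V(k+1, i) + (1-p) * V(k+1, i+1)].
  V(1,0) = exp(-r*dt) * [p*0.000000 + (1-p)*3.610000] = 1.686494
  V(1,1) = exp(-r*dt) * [p*3.610000 + (1-p)*16.784227] = 9.743045
  V(0,0) = exp(-r*dt) * [p*1.686494 + (1-p)*9.743045] = 5.440207

Answer: Price = V(0,0) = 5.4402


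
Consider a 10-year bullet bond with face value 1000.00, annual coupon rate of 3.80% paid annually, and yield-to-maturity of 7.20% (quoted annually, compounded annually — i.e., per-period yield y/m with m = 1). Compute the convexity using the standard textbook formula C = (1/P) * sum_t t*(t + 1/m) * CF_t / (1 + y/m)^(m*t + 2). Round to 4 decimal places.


Coupon per period c = face * coupon_rate / m = 38.000000
Periods per year m = 1; per-period yield y/m = 0.072000
Number of cashflows N = 10
Cashflows (t years, CF_t, discount factor 1/(1+y/m)^(m*t), PV):
  t = 1.0000: CF_t = 38.000000, DF = 0.932836, PV = 35.447761
  t = 2.0000: CF_t = 38.000000, DF = 0.870183, PV = 33.066941
  t = 3.0000: CF_t = 38.000000, DF = 0.811738, PV = 30.846027
  t = 4.0000: CF_t = 38.000000, DF = 0.757218, PV = 28.774279
  t = 5.0000: CF_t = 38.000000, DF = 0.706360, PV = 26.841678
  t = 6.0000: CF_t = 38.000000, DF = 0.658918, PV = 25.038879
  t = 7.0000: CF_t = 38.000000, DF = 0.614662, PV = 23.357163
  t = 8.0000: CF_t = 38.000000, DF = 0.573379, PV = 21.788399
  t = 9.0000: CF_t = 38.000000, DF = 0.534868, PV = 20.324999
  t = 10.0000: CF_t = 1038.000000, DF = 0.498944, PV = 517.904280
Price P = sum_t PV_t = 763.390408
Convexity numerator sum_t t*(t + 1/m) * CF_t / (1+y/m)^(m*t + 2):
  t = 1.0000: term = 61.692055
  t = 2.0000: term = 172.645676
  t = 3.0000: term = 322.100142
  t = 4.0000: term = 500.777583
  t = 5.0000: term = 700.714902
  t = 6.0000: term = 915.112746
  t = 7.0000: term = 1138.199932
  t = 8.0000: term = 1365.111859
  t = 9.0000: term = 1591.781552
  t = 10.0000: term = 49573.846123
Convexity = (1/P) * sum = 56341.982570 / 763.390408 = 73.804939

Answer: Convexity = 73.8049


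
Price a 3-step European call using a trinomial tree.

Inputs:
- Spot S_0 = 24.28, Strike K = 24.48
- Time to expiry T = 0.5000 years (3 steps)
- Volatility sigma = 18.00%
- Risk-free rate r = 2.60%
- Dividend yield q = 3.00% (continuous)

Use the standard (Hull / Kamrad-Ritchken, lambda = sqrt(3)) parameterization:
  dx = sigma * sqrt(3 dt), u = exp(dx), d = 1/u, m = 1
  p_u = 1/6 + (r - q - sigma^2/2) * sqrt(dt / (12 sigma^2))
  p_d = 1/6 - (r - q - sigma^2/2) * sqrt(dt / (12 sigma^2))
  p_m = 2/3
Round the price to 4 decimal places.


Answer: Price = V(0,0) = 1.0214

Derivation:
dt = T/N = 0.166667; dx = sigma*sqrt(3*dt) = 0.127279
u = exp(dx) = 1.135734; d = 1/u = 0.880488
p_u = 0.153441, p_m = 0.666667, p_d = 0.179892
Discount per step: exp(-r*dt) = 0.995676
Stock lattice S(k, j) with j the centered position index:
  k=0: S(0,+0) = 24.2800
  k=1: S(1,-1) = 21.3782; S(1,+0) = 24.2800; S(1,+1) = 27.5756
  k=2: S(2,-2) = 18.8233; S(2,-1) = 21.3782; S(2,+0) = 24.2800; S(2,+1) = 27.5756; S(2,+2) = 31.3186
  k=3: S(3,-3) = 16.5737; S(3,-2) = 18.8233; S(3,-1) = 21.3782; S(3,+0) = 24.2800; S(3,+1) = 27.5756; S(3,+2) = 31.3186; S(3,+3) = 35.5696
Terminal payoffs V(N, j) = max(S_T - K, 0):
  V(3,-3) = 0.000000; V(3,-2) = 0.000000; V(3,-1) = 0.000000; V(3,+0) = 0.000000; V(3,+1) = 3.095624; V(3,+2) = 6.838576; V(3,+3) = 11.089575
Backward induction: V(k, j) = exp(-r*dt) * [p_u * V(k+1, j+1) + p_m * V(k+1, j) + p_d * V(k+1, j-1)]
  V(2,-2) = exp(-r*dt) * [p_u*0.000000 + p_m*0.000000 + p_d*0.000000] = 0.000000
  V(2,-1) = exp(-r*dt) * [p_u*0.000000 + p_m*0.000000 + p_d*0.000000] = 0.000000
  V(2,+0) = exp(-r*dt) * [p_u*3.095624 + p_m*0.000000 + p_d*0.000000] = 0.472942
  V(2,+1) = exp(-r*dt) * [p_u*6.838576 + p_m*3.095624 + p_d*0.000000] = 3.099607
  V(2,+2) = exp(-r*dt) * [p_u*11.089575 + p_m*6.838576 + p_d*3.095624] = 6.788048
  V(1,-1) = exp(-r*dt) * [p_u*0.472942 + p_m*0.000000 + p_d*0.000000] = 0.072255
  V(1,+0) = exp(-r*dt) * [p_u*3.099607 + p_m*0.472942 + p_d*0.000000] = 0.787482
  V(1,+1) = exp(-r*dt) * [p_u*6.788048 + p_m*3.099607 + p_d*0.472942] = 3.179243
  V(0,+0) = exp(-r*dt) * [p_u*3.179243 + p_m*0.787482 + p_d*0.072255] = 1.021377


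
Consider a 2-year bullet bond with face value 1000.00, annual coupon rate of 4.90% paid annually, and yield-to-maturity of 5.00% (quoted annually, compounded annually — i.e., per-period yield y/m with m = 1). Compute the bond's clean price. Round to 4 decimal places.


Answer: Price = 998.1406

Derivation:
Coupon per period c = face * coupon_rate / m = 49.000000
Periods per year m = 1; per-period yield y/m = 0.050000
Number of cashflows N = 2
Cashflows (t years, CF_t, discount factor 1/(1+y/m)^(m*t), PV):
  t = 1.0000: CF_t = 49.000000, DF = 0.952381, PV = 46.666667
  t = 2.0000: CF_t = 1049.000000, DF = 0.907029, PV = 951.473923
Price P = sum_t PV_t = 998.140590


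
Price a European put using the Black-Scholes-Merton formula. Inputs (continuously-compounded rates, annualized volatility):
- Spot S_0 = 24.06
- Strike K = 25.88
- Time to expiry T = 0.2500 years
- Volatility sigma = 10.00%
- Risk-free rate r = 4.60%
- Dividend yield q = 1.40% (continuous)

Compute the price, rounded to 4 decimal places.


Answer: Price = 1.6647

Derivation:
d1 = (ln(S/K) + (r - q + 0.5*sigma^2) * T) / (sigma * sqrt(T)) = -1.27339518
d2 = d1 - sigma * sqrt(T) = -1.32339518
exp(-rT) = 0.98856587; exp(-qT) = 0.99650612
P = K * exp(-rT) * N(-d2) - S_0 * exp(-qT) * N(-d1)
N(-d1) = 0.89856108; N(-d2) = 0.90714800
P = 25.8800 * 0.98856587 * 0.90714800 - 24.0600 * 0.99650612 * 0.89856108 = 1.6647


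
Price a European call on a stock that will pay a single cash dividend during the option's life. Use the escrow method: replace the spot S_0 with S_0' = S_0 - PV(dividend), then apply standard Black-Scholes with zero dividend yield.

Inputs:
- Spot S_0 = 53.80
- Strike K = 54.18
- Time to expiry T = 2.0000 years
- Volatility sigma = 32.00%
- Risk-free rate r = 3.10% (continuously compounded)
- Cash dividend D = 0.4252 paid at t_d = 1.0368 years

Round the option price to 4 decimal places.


Answer: Price = 10.6192

Derivation:
PV(D) = D * exp(-r * t_d) = 0.4252 * 0.96837023 = 0.41175102
S_0' = S_0 - PV(D) = 53.8000 - 0.41175102 = 53.38824898
d1 = (ln(S_0'/K) + (r + sigma^2/2)*T) / (sigma*sqrt(T)) = 0.33074661
d2 = d1 - sigma*sqrt(T) = -0.12180173
exp(-rT) = 0.93988289
N(d1) = 0.62958205; N(d2) = 0.45152802
C = S_0' * N(d1) - K * exp(-rT) * N(d2) = 53.38824898 * 0.62958205 - 54.1800 * 0.93988289 * 0.45152802 = 10.6192


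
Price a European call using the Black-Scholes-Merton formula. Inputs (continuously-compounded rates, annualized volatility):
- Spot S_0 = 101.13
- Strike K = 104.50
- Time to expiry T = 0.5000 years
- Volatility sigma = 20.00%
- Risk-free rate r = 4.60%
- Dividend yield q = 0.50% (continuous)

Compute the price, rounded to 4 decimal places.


d1 = (ln(S/K) + (r - q + 0.5*sigma^2) * T) / (sigma * sqrt(T)) = -0.01612383
d2 = d1 - sigma * sqrt(T) = -0.15754518
exp(-rT) = 0.97726248; exp(-qT) = 0.99750312
C = S_0 * exp(-qT) * N(d1) - K * exp(-rT) * N(d2)
N(d1) = 0.49356780; N(d2) = 0.43740760
C = 101.1300 * 0.99750312 * 0.49356780 - 104.5000 * 0.97726248 * 0.43740760 = 5.1201

Answer: Price = 5.1201


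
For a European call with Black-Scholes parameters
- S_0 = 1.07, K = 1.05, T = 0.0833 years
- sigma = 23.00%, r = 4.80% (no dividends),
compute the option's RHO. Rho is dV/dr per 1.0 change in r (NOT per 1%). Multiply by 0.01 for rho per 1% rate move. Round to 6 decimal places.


Answer: Rho = 0.054204

Derivation:
d1 = 0.3776651666; d2 = 0.3112831660
phi(d1) = 0.3714823143; exp(-qT) = 1.0000000000; exp(-rT) = 0.9960095830
N(d2) = 0.6222073182
Rho = K*T*exp(-rT)*N(d2) = 1.0500 * 0.0833 * 0.9960095830 * 0.6222073182 = 0.054204


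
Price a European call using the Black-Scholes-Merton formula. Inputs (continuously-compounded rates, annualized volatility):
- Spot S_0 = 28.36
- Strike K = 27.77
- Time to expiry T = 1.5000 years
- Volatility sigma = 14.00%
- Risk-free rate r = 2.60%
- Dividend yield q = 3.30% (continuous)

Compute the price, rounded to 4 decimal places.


d1 = (ln(S/K) + (r - q + 0.5*sigma^2) * T) / (sigma * sqrt(T)) = 0.14710586
d2 = d1 - sigma * sqrt(T) = -0.02435842
exp(-rT) = 0.96175071; exp(-qT) = 0.95170516
C = S_0 * exp(-qT) * N(d1) - K * exp(-rT) * N(d2)
N(d1) = 0.55847577; N(d2) = 0.49028336
C = 28.3600 * 0.95170516 * 0.55847577 - 27.7700 * 0.96175071 * 0.49028336 = 1.9791

Answer: Price = 1.9791


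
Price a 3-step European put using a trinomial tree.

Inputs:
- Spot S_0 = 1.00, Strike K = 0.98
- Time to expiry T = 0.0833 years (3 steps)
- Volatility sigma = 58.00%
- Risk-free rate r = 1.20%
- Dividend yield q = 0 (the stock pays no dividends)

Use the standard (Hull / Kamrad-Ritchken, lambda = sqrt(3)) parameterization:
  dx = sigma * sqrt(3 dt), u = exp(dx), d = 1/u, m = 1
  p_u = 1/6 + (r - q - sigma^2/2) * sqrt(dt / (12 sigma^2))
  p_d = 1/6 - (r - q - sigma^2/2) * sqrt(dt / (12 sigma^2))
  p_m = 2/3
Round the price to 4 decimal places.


dt = T/N = 0.027767; dx = sigma*sqrt(3*dt) = 0.167398
u = exp(dx) = 1.182225; d = 1/u = 0.845863
p_u = 0.153712, p_m = 0.666667, p_d = 0.179621
Discount per step: exp(-r*dt) = 0.999667
Stock lattice S(k, j) with j the centered position index:
  k=0: S(0,+0) = 1.0000
  k=1: S(1,-1) = 0.8459; S(1,+0) = 1.0000; S(1,+1) = 1.1822
  k=2: S(2,-2) = 0.7155; S(2,-1) = 0.8459; S(2,+0) = 1.0000; S(2,+1) = 1.1822; S(2,+2) = 1.3977
  k=3: S(3,-3) = 0.6052; S(3,-2) = 0.7155; S(3,-1) = 0.8459; S(3,+0) = 1.0000; S(3,+1) = 1.1822; S(3,+2) = 1.3977; S(3,+3) = 1.6523
Terminal payoffs V(N, j) = max(K - S_T, 0):
  V(3,-3) = 0.374799; V(3,-2) = 0.264516; V(3,-1) = 0.134137; V(3,+0) = 0.000000; V(3,+1) = 0.000000; V(3,+2) = 0.000000; V(3,+3) = 0.000000
Backward induction: V(k, j) = exp(-r*dt) * [p_u * V(k+1, j+1) + p_m * V(k+1, j) + p_d * V(k+1, j-1)]
  V(2,-2) = exp(-r*dt) * [p_u*0.134137 + p_m*0.264516 + p_d*0.374799] = 0.264196
  V(2,-1) = exp(-r*dt) * [p_u*0.000000 + p_m*0.134137 + p_d*0.264516] = 0.136892
  V(2,+0) = exp(-r*dt) * [p_u*0.000000 + p_m*0.000000 + p_d*0.134137] = 0.024086
  V(2,+1) = exp(-r*dt) * [p_u*0.000000 + p_m*0.000000 + p_d*0.000000] = 0.000000
  V(2,+2) = exp(-r*dt) * [p_u*0.000000 + p_m*0.000000 + p_d*0.000000] = 0.000000
  V(1,-1) = exp(-r*dt) * [p_u*0.024086 + p_m*0.136892 + p_d*0.264196] = 0.142371
  V(1,+0) = exp(-r*dt) * [p_u*0.000000 + p_m*0.024086 + p_d*0.136892] = 0.040632
  V(1,+1) = exp(-r*dt) * [p_u*0.000000 + p_m*0.000000 + p_d*0.024086] = 0.004325
  V(0,+0) = exp(-r*dt) * [p_u*0.004325 + p_m*0.040632 + p_d*0.142371] = 0.053308

Answer: Price = V(0,0) = 0.0533


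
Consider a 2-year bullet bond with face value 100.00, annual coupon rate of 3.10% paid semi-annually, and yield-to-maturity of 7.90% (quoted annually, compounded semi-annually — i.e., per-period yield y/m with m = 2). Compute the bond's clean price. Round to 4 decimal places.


Answer: Price = 91.2780

Derivation:
Coupon per period c = face * coupon_rate / m = 1.550000
Periods per year m = 2; per-period yield y/m = 0.039500
Number of cashflows N = 4
Cashflows (t years, CF_t, discount factor 1/(1+y/m)^(m*t), PV):
  t = 0.5000: CF_t = 1.550000, DF = 0.962001, PV = 1.491101
  t = 1.0000: CF_t = 1.550000, DF = 0.925446, PV = 1.434441
  t = 1.5000: CF_t = 1.550000, DF = 0.890280, PV = 1.379934
  t = 2.0000: CF_t = 101.550000, DF = 0.856450, PV = 86.972500
Price P = sum_t PV_t = 91.277976


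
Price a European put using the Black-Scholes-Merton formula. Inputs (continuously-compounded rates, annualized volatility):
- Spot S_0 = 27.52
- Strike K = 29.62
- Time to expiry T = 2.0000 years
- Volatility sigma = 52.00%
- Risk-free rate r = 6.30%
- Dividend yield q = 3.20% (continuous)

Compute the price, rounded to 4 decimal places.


d1 = (ln(S/K) + (r - q + 0.5*sigma^2) * T) / (sigma * sqrt(T)) = 0.35200755
d2 = d1 - sigma * sqrt(T) = -0.38338350
exp(-rT) = 0.88161485; exp(-qT) = 0.93800500
P = K * exp(-rT) * N(-d2) - S_0 * exp(-qT) * N(-d1)
N(-d1) = 0.36241630; N(-d2) = 0.64928228
P = 29.6200 * 0.88161485 * 0.64928228 - 27.5200 * 0.93800500 * 0.36241630 = 7.5996

Answer: Price = 7.5996


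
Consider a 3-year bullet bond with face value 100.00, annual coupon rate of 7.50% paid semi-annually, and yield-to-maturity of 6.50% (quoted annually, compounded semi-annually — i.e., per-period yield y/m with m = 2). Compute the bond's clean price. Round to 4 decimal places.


Coupon per period c = face * coupon_rate / m = 3.750000
Periods per year m = 2; per-period yield y/m = 0.032500
Number of cashflows N = 6
Cashflows (t years, CF_t, discount factor 1/(1+y/m)^(m*t), PV):
  t = 0.5000: CF_t = 3.750000, DF = 0.968523, PV = 3.631961
  t = 1.0000: CF_t = 3.750000, DF = 0.938037, PV = 3.517638
  t = 1.5000: CF_t = 3.750000, DF = 0.908510, PV = 3.406913
  t = 2.0000: CF_t = 3.750000, DF = 0.879913, PV = 3.299674
  t = 2.5000: CF_t = 3.750000, DF = 0.852216, PV = 3.195810
  t = 3.0000: CF_t = 103.750000, DF = 0.825391, PV = 85.634298
Price P = sum_t PV_t = 102.686295

Answer: Price = 102.6863


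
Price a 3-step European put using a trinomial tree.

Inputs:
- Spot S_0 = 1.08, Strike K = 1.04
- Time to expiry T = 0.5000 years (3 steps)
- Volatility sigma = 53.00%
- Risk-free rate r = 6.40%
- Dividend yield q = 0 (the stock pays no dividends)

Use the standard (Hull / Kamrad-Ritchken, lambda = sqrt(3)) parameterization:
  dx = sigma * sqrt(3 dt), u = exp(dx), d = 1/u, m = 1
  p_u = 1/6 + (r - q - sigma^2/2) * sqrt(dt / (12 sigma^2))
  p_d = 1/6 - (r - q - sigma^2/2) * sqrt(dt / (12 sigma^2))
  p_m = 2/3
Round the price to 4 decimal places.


dt = T/N = 0.166667; dx = sigma*sqrt(3*dt) = 0.374767
u = exp(dx) = 1.454652; d = 1/u = 0.687450
p_u = 0.149667, p_m = 0.666667, p_d = 0.183666
Discount per step: exp(-r*dt) = 0.989390
Stock lattice S(k, j) with j the centered position index:
  k=0: S(0,+0) = 1.0800
  k=1: S(1,-1) = 0.7424; S(1,+0) = 1.0800; S(1,+1) = 1.5710
  k=2: S(2,-2) = 0.5104; S(2,-1) = 0.7424; S(2,+0) = 1.0800; S(2,+1) = 1.5710; S(2,+2) = 2.2853
  k=3: S(3,-3) = 0.3509; S(3,-2) = 0.5104; S(3,-1) = 0.7424; S(3,+0) = 1.0800; S(3,+1) = 1.5710; S(3,+2) = 2.2853; S(3,+3) = 3.3243
Terminal payoffs V(N, j) = max(K - S_T, 0):
  V(3,-3) = 0.689130; V(3,-2) = 0.529606; V(3,-1) = 0.297554; V(3,+0) = 0.000000; V(3,+1) = 0.000000; V(3,+2) = 0.000000; V(3,+3) = 0.000000
Backward induction: V(k, j) = exp(-r*dt) * [p_u * V(k+1, j+1) + p_m * V(k+1, j) + p_d * V(k+1, j-1)]
  V(2,-2) = exp(-r*dt) * [p_u*0.297554 + p_m*0.529606 + p_d*0.689130] = 0.518613
  V(2,-1) = exp(-r*dt) * [p_u*0.000000 + p_m*0.297554 + p_d*0.529606] = 0.292503
  V(2,+0) = exp(-r*dt) * [p_u*0.000000 + p_m*0.000000 + p_d*0.297554] = 0.054071
  V(2,+1) = exp(-r*dt) * [p_u*0.000000 + p_m*0.000000 + p_d*0.000000] = 0.000000
  V(2,+2) = exp(-r*dt) * [p_u*0.000000 + p_m*0.000000 + p_d*0.000000] = 0.000000
  V(1,-1) = exp(-r*dt) * [p_u*0.054071 + p_m*0.292503 + p_d*0.518613] = 0.295181
  V(1,+0) = exp(-r*dt) * [p_u*0.000000 + p_m*0.054071 + p_d*0.292503] = 0.088818
  V(1,+1) = exp(-r*dt) * [p_u*0.000000 + p_m*0.000000 + p_d*0.054071] = 0.009826
  V(0,+0) = exp(-r*dt) * [p_u*0.009826 + p_m*0.088818 + p_d*0.295181] = 0.113678

Answer: Price = V(0,0) = 0.1137


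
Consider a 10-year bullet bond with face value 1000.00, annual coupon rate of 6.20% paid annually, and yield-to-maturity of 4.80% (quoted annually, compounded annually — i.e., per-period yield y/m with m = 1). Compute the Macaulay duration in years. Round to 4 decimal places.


Coupon per period c = face * coupon_rate / m = 62.000000
Periods per year m = 1; per-period yield y/m = 0.048000
Number of cashflows N = 10
Cashflows (t years, CF_t, discount factor 1/(1+y/m)^(m*t), PV):
  t = 1.0000: CF_t = 62.000000, DF = 0.954198, PV = 59.160305
  t = 2.0000: CF_t = 62.000000, DF = 0.910495, PV = 56.450673
  t = 3.0000: CF_t = 62.000000, DF = 0.868793, PV = 53.865146
  t = 4.0000: CF_t = 62.000000, DF = 0.829001, PV = 51.398040
  t = 5.0000: CF_t = 62.000000, DF = 0.791031, PV = 49.043931
  t = 6.0000: CF_t = 62.000000, DF = 0.754801, PV = 46.797644
  t = 7.0000: CF_t = 62.000000, DF = 0.720230, PV = 44.654241
  t = 8.0000: CF_t = 62.000000, DF = 0.687242, PV = 42.609008
  t = 9.0000: CF_t = 62.000000, DF = 0.655765, PV = 40.657451
  t = 10.0000: CF_t = 1062.000000, DF = 0.625730, PV = 664.525560
Price P = sum_t PV_t = 1109.162001
Macaulay numerator sum_t t * PV_t:
  t * PV_t at t = 1.0000: 59.160305
  t * PV_t at t = 2.0000: 112.901346
  t * PV_t at t = 3.0000: 161.595438
  t * PV_t at t = 4.0000: 205.592160
  t * PV_t at t = 5.0000: 245.219657
  t * PV_t at t = 6.0000: 280.785867
  t * PV_t at t = 7.0000: 312.579686
  t * PV_t at t = 8.0000: 340.872068
  t * PV_t at t = 9.0000: 365.917058
  t * PV_t at t = 10.0000: 6645.255603
Macaulay duration D = (sum_t t * PV_t) / P = 8729.879188 / 1109.162001 = 7.870698

Answer: Macaulay duration = 7.8707 years


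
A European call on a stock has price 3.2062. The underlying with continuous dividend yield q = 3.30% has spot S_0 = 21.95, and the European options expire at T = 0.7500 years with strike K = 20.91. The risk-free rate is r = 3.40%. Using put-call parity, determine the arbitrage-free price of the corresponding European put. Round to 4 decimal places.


Answer: Put price = 2.1763

Derivation:
Put-call parity: C - P = S_0 * exp(-qT) - K * exp(-rT).
S_0 * exp(-qT) = 21.9500 * 0.97555377 = 21.41340525
K * exp(-rT) = 20.9100 * 0.97482238 = 20.38353594
P = C - S*exp(-qT) + K*exp(-rT)
P = 3.2062 - 21.41340525 + 20.38353594 = 2.1763


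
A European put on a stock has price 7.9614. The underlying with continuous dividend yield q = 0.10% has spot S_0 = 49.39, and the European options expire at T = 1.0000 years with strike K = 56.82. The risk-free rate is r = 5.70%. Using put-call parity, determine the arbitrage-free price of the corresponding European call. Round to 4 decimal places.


Answer: Call price = 3.6302

Derivation:
Put-call parity: C - P = S_0 * exp(-qT) - K * exp(-rT).
S_0 * exp(-qT) = 49.3900 * 0.99900050 = 49.34063469
K * exp(-rT) = 56.8200 * 0.94459407 = 53.67183502
C = P + S*exp(-qT) - K*exp(-rT)
C = 7.9614 + 49.34063469 - 53.67183502 = 3.6302


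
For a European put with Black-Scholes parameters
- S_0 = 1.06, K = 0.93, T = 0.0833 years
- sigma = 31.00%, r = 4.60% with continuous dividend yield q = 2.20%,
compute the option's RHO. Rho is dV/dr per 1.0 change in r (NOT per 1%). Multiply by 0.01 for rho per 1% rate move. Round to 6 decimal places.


Answer: Rho = -0.005783

Derivation:
d1 = 1.5294426831; d2 = 1.4399712910
phi(d1) = 0.1238683472; exp(-qT) = 0.9981690782; exp(-rT) = 0.9961755320
N(-d2) = 0.0749377608
Rho = -K*T*exp(-rT)*N(-d2) = -0.9300 * 0.0833 * 0.9961755320 * 0.0749377608 = -0.005783


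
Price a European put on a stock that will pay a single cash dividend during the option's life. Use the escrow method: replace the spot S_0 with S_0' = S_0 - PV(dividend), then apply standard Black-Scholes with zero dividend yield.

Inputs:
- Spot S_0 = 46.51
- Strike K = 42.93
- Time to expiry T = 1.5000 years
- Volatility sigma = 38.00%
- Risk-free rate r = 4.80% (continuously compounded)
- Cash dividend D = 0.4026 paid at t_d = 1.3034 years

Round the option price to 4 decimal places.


PV(D) = D * exp(-r * t_d) = 0.4026 * 0.93935369 = 0.37818380
S_0' = S_0 - PV(D) = 46.5100 - 0.37818380 = 46.13181620
d1 = (ln(S_0'/K) + (r + sigma^2/2)*T) / (sigma*sqrt(T)) = 0.54196462
d2 = d1 - sigma*sqrt(T) = 0.07656157
exp(-rT) = 0.93053090
N(-d1) = 0.29392144; N(-d2) = 0.46948617
P = K * exp(-rT) * N(-d2) - S_0' * N(-d1) = 42.9300 * 0.93053090 * 0.46948617 - 46.13181620 * 0.29392144 = 5.1958

Answer: Price = 5.1958


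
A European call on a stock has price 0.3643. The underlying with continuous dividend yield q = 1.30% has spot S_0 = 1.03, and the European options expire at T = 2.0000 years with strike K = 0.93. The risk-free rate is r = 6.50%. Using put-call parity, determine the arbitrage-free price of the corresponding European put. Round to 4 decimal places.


Answer: Put price = 0.1774

Derivation:
Put-call parity: C - P = S_0 * exp(-qT) - K * exp(-rT).
S_0 * exp(-qT) = 1.0300 * 0.97433509 = 1.00356514
K * exp(-rT) = 0.9300 * 0.87809543 = 0.81662875
P = C - S*exp(-qT) + K*exp(-rT)
P = 0.3643 - 1.00356514 + 0.81662875 = 0.1774


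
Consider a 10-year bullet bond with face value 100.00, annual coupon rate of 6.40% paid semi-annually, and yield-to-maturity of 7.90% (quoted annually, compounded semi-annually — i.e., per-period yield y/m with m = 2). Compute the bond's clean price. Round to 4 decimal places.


Answer: Price = 89.7620

Derivation:
Coupon per period c = face * coupon_rate / m = 3.200000
Periods per year m = 2; per-period yield y/m = 0.039500
Number of cashflows N = 20
Cashflows (t years, CF_t, discount factor 1/(1+y/m)^(m*t), PV):
  t = 0.5000: CF_t = 3.200000, DF = 0.962001, PV = 3.078403
  t = 1.0000: CF_t = 3.200000, DF = 0.925446, PV = 2.961427
  t = 1.5000: CF_t = 3.200000, DF = 0.890280, PV = 2.848895
  t = 2.0000: CF_t = 3.200000, DF = 0.856450, PV = 2.740640
  t = 2.5000: CF_t = 3.200000, DF = 0.823906, PV = 2.636498
  t = 3.0000: CF_t = 3.200000, DF = 0.792598, PV = 2.536314
  t = 3.5000: CF_t = 3.200000, DF = 0.762480, PV = 2.439936
  t = 4.0000: CF_t = 3.200000, DF = 0.733507, PV = 2.347221
  t = 4.5000: CF_t = 3.200000, DF = 0.705634, PV = 2.258029
  t = 5.0000: CF_t = 3.200000, DF = 0.678821, PV = 2.172226
  t = 5.5000: CF_t = 3.200000, DF = 0.653026, PV = 2.089684
  t = 6.0000: CF_t = 3.200000, DF = 0.628212, PV = 2.010278
  t = 6.5000: CF_t = 3.200000, DF = 0.604340, PV = 1.933889
  t = 7.0000: CF_t = 3.200000, DF = 0.581376, PV = 1.860403
  t = 7.5000: CF_t = 3.200000, DF = 0.559284, PV = 1.789710
  t = 8.0000: CF_t = 3.200000, DF = 0.538032, PV = 1.721702
  t = 8.5000: CF_t = 3.200000, DF = 0.517587, PV = 1.656279
  t = 9.0000: CF_t = 3.200000, DF = 0.497919, PV = 1.593342
  t = 9.5000: CF_t = 3.200000, DF = 0.478999, PV = 1.532797
  t = 10.0000: CF_t = 103.200000, DF = 0.460798, PV = 47.554303
Price P = sum_t PV_t = 89.761978


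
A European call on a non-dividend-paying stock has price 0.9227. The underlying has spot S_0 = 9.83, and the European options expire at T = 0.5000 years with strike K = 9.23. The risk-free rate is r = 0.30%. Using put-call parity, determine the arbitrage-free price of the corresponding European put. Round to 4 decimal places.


Answer: Put price = 0.3089

Derivation:
Put-call parity: C - P = S_0 * exp(-qT) - K * exp(-rT).
S_0 * exp(-qT) = 9.8300 * 1.00000000 = 9.83000000
K * exp(-rT) = 9.2300 * 0.99850112 = 9.21616538
P = C - S*exp(-qT) + K*exp(-rT)
P = 0.9227 - 9.83000000 + 9.21616538 = 0.3089


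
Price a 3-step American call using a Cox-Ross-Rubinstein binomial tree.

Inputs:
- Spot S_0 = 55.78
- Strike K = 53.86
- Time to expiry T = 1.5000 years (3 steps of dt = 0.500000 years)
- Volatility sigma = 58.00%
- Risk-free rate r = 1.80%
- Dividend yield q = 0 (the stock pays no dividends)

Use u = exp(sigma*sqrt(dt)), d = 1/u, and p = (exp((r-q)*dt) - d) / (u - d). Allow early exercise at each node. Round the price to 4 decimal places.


dt = T/N = 0.500000
u = exp(sigma*sqrt(dt)) = 1.507002; d = 1/u = 0.663569
p = (exp((r-q)*dt) - d) / (u - d) = 0.409602
Discount per step: exp(-r*dt) = 0.991040
Stock lattice S(k, i) with i counting down-moves:
  k=0: S(0,0) = 55.7800
  k=1: S(1,0) = 84.0605; S(1,1) = 37.0139
  k=2: S(2,0) = 126.6794; S(2,1) = 55.7800; S(2,2) = 24.5613
  k=3: S(3,0) = 190.9060; S(3,1) = 84.0605; S(3,2) = 37.0139; S(3,3) = 16.2981
Terminal payoffs V(N, i) = max(S_T - K, 0):
  V(3,0) = 137.046004; V(3,1) = 30.200545; V(3,2) = 0.000000; V(3,3) = 0.000000
Backward induction: V(k, i) = exp(-r*dt) * [p * V(k+1, i) + (1-p) * V(k+1, i+1)]; then take max(V_cont, immediate exercise) for American.
  V(2,0) = exp(-r*dt) * [p*137.046004 + (1-p)*30.200545] = 73.301935; exercise = 72.819370; V(2,0) = max -> 73.301935
  V(2,1) = exp(-r*dt) * [p*30.200545 + (1-p)*0.000000] = 12.259363; exercise = 1.920000; V(2,1) = max -> 12.259363
  V(2,2) = exp(-r*dt) * [p*0.000000 + (1-p)*0.000000] = 0.000000; exercise = 0.000000; V(2,2) = max -> 0.000000
  V(1,0) = exp(-r*dt) * [p*73.301935 + (1-p)*12.259363] = 36.928649; exercise = 30.200545; V(1,0) = max -> 36.928649
  V(1,1) = exp(-r*dt) * [p*12.259363 + (1-p)*0.000000] = 4.976466; exercise = 0.000000; V(1,1) = max -> 4.976466
  V(0,0) = exp(-r*dt) * [p*36.928649 + (1-p)*4.976466] = 17.902288; exercise = 1.920000; V(0,0) = max -> 17.902288

Answer: Price = V(0,0) = 17.9023


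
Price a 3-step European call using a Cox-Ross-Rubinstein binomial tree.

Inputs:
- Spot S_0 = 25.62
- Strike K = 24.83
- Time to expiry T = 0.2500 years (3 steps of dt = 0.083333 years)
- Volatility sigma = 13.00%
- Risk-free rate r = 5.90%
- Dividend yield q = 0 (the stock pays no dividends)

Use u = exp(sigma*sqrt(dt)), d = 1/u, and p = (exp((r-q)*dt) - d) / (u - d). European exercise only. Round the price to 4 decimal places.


dt = T/N = 0.083333
u = exp(sigma*sqrt(dt)) = 1.038241; d = 1/u = 0.963168
p = (exp((r-q)*dt) - d) / (u - d) = 0.556272
Discount per step: exp(-r*dt) = 0.995095
Stock lattice S(k, i) with i counting down-moves:
  k=0: S(0,0) = 25.6200
  k=1: S(1,0) = 26.5997; S(1,1) = 24.6764
  k=2: S(2,0) = 27.6169; S(2,1) = 25.6200; S(2,2) = 23.7675
  k=3: S(3,0) = 28.6730; S(3,1) = 26.5997; S(3,2) = 24.6764; S(3,3) = 22.8921
Terminal payoffs V(N, i) = max(S_T - K, 0):
  V(3,0) = 3.843020; V(3,1) = 1.769730; V(3,2) = 0.000000; V(3,3) = 0.000000
Backward induction: V(k, i) = exp(-r*dt) * [p * V(k+1, i) + (1-p) * V(k+1, i+1)].
  V(2,0) = exp(-r*dt) * [p*3.843020 + (1-p)*1.769730] = 2.908707
  V(2,1) = exp(-r*dt) * [p*1.769730 + (1-p)*0.000000] = 0.979623
  V(2,2) = exp(-r*dt) * [p*0.000000 + (1-p)*0.000000] = 0.000000
  V(1,0) = exp(-r*dt) * [p*2.908707 + (1-p)*0.979623] = 2.042651
  V(1,1) = exp(-r*dt) * [p*0.979623 + (1-p)*0.000000] = 0.542264
  V(0,0) = exp(-r*dt) * [p*2.042651 + (1-p)*0.542264] = 1.370134

Answer: Price = V(0,0) = 1.3701


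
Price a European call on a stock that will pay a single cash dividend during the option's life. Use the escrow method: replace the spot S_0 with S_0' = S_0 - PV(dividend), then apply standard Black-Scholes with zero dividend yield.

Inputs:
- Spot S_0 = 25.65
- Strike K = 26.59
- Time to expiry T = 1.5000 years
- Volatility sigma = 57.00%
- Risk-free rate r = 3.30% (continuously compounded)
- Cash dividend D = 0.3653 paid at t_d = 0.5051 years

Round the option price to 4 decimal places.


Answer: Price = 6.8976

Derivation:
PV(D) = D * exp(-r * t_d) = 0.3653 * 0.98346985 = 0.35926154
S_0' = S_0 - PV(D) = 25.6500 - 0.35926154 = 25.29073846
d1 = (ln(S_0'/K) + (r + sigma^2/2)*T) / (sigma*sqrt(T)) = 0.34819719
d2 = d1 - sigma*sqrt(T) = -0.34990738
exp(-rT) = 0.95170516
N(d1) = 0.63615395; N(d2) = 0.36320410
C = S_0' * N(d1) - K * exp(-rT) * N(d2) = 25.29073846 * 0.63615395 - 26.5900 * 0.95170516 * 0.36320410 = 6.8976


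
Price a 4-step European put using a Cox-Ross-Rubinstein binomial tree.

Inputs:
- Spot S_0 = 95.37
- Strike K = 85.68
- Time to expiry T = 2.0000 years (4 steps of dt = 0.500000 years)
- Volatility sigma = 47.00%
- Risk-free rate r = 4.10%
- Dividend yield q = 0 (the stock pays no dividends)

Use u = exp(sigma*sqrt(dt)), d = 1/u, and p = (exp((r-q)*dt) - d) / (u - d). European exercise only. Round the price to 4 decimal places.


dt = T/N = 0.500000
u = exp(sigma*sqrt(dt)) = 1.394227; d = 1/u = 0.717243
p = (exp((r-q)*dt) - d) / (u - d) = 0.448265
Discount per step: exp(-r*dt) = 0.979709
Stock lattice S(k, i) with i counting down-moves:
  k=0: S(0,0) = 95.3700
  k=1: S(1,0) = 132.9674; S(1,1) = 68.4035
  k=2: S(2,0) = 185.3868; S(2,1) = 95.3700; S(2,2) = 49.0619
  k=3: S(3,0) = 258.4713; S(3,1) = 132.9674; S(3,2) = 68.4035; S(3,3) = 35.1894
  k=4: S(4,0) = 360.3677; S(4,1) = 185.3868; S(4,2) = 95.3700; S(4,3) = 49.0619; S(4,4) = 25.2393
Terminal payoffs V(N, i) = max(K - S_T, 0):
  V(4,0) = 0.000000; V(4,1) = 0.000000; V(4,2) = 0.000000; V(4,3) = 36.618055; V(4,4) = 60.440674
Backward induction: V(k, i) = exp(-r*dt) * [p * V(k+1, i) + (1-p) * V(k+1, i+1)].
  V(3,0) = exp(-r*dt) * [p*0.000000 + (1-p)*0.000000] = 0.000000
  V(3,1) = exp(-r*dt) * [p*0.000000 + (1-p)*0.000000] = 0.000000
  V(3,2) = exp(-r*dt) * [p*0.000000 + (1-p)*36.618055] = 19.793500
  V(3,3) = exp(-r*dt) * [p*36.618055 + (1-p)*60.440674] = 48.752090
  V(2,0) = exp(-r*dt) * [p*0.000000 + (1-p)*0.000000] = 0.000000
  V(2,1) = exp(-r*dt) * [p*0.000000 + (1-p)*19.793500] = 10.699166
  V(2,2) = exp(-r*dt) * [p*19.793500 + (1-p)*48.752090] = 35.045122
  V(1,0) = exp(-r*dt) * [p*0.000000 + (1-p)*10.699166] = 5.783320
  V(1,1) = exp(-r*dt) * [p*10.699166 + (1-p)*35.045122] = 23.642013
  V(0,0) = exp(-r*dt) * [p*5.783320 + (1-p)*23.642013] = 15.319296

Answer: Price = V(0,0) = 15.3193


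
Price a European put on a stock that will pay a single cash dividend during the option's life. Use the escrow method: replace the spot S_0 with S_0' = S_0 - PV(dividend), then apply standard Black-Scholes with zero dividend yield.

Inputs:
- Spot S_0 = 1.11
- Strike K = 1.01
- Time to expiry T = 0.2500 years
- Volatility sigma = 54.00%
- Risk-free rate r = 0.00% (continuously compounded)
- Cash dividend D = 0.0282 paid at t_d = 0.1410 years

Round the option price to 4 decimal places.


PV(D) = D * exp(-r * t_d) = 0.0282 * 1.00000000 = 0.02820000
S_0' = S_0 - PV(D) = 1.1100 - 0.02820000 = 1.08180000
d1 = (ln(S_0'/K) + (r + sigma^2/2)*T) / (sigma*sqrt(T)) = 0.38935552
d2 = d1 - sigma*sqrt(T) = 0.11935552
exp(-rT) = 1.00000000
N(-d1) = 0.34850659; N(-d2) = 0.45249685
P = K * exp(-rT) * N(-d2) - S_0' * N(-d1) = 1.0100 * 1.00000000 * 0.45249685 - 1.08180000 * 0.34850659 = 0.0800

Answer: Price = 0.0800


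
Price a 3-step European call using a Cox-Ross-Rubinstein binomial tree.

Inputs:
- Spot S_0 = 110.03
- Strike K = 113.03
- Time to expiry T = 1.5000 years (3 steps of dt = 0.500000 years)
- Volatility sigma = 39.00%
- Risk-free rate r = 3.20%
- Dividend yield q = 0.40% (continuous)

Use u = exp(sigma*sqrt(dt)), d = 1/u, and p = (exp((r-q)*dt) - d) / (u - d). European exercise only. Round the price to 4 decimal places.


dt = T/N = 0.500000
u = exp(sigma*sqrt(dt)) = 1.317547; d = 1/u = 0.758986
p = (exp((r-q)*dt) - d) / (u - d) = 0.456731
Discount per step: exp(-r*dt) = 0.984127
Stock lattice S(k, i) with i counting down-moves:
  k=0: S(0,0) = 110.0300
  k=1: S(1,0) = 144.9697; S(1,1) = 83.5113
  k=2: S(2,0) = 191.0044; S(2,1) = 110.0300; S(2,2) = 63.3839
  k=3: S(3,0) = 251.6572; S(3,1) = 144.9697; S(3,2) = 83.5113; S(3,3) = 48.1075
Terminal payoffs V(N, i) = max(S_T - K, 0):
  V(3,0) = 138.627237; V(3,1) = 31.939692; V(3,2) = 0.000000; V(3,3) = 0.000000
Backward induction: V(k, i) = exp(-r*dt) * [p * V(k+1, i) + (1-p) * V(k+1, i+1)].
  V(2,0) = exp(-r*dt) * [p*138.627237 + (1-p)*31.939692] = 79.386839
  V(2,1) = exp(-r*dt) * [p*31.939692 + (1-p)*0.000000] = 14.356312
  V(2,2) = exp(-r*dt) * [p*0.000000 + (1-p)*0.000000] = 0.000000
  V(1,0) = exp(-r*dt) * [p*79.386839 + (1-p)*14.356312] = 43.358481
  V(1,1) = exp(-r*dt) * [p*14.356312 + (1-p)*0.000000] = 6.452902
  V(0,0) = exp(-r*dt) * [p*43.358481 + (1-p)*6.452902] = 22.938865

Answer: Price = V(0,0) = 22.9389
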